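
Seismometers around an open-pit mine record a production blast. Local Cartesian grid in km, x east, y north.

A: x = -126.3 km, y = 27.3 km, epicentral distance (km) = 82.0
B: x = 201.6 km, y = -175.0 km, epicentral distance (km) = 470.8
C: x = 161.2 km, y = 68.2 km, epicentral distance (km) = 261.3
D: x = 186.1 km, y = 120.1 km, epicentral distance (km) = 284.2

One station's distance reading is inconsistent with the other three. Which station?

Solve using three stations at a time. Using A, C, D (subtract circle equations pairwise → linear system) gives (x, y) ≈ (-97.6, 103.9).
Distances from that point to each station vs reported:
  A: calculated 81.8 vs reported 82.0 → residual 0.2 km
  B: calculated 409.1 vs reported 470.8 → residual 61.7 km
  C: calculated 261.2 vs reported 261.3 → residual 0.1 km
  D: calculated 284.2 vs reported 284.2 → residual 0.0 km
A, C, D are mutually consistent (residuals ≈ 0); B is off by 61.7 km.

B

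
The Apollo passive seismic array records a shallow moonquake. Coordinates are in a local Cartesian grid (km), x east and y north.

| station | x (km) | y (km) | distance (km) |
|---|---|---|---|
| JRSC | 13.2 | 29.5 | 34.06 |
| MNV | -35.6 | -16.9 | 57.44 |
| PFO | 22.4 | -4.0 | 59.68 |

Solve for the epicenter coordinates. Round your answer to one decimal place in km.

x ≈ -19.7 km, y ≈ 38.3 km

Circle about each station: (x − 13.2)² + (y − 29.5)² = 34.06²; (x + 35.6)² + (y + 16.9)² = 57.44²; (x − 22.4)² + (y + 4.0)² = 59.68².
Subtracting the JRSC equation from the MNV and PFO equations removes the quadratic terms:
-97.6 x − 92.8 y = -1630.79
18.4 x − 67.0 y = -2928.35
Solving the 2×2 system: x ≈ -19.7, y ≈ 38.3 km.
Check against JRSC (with the unrounded x, y): √((x − 13.2)²+(y − 29.5)²) = 34.06 ≈ 34.06 km. ✓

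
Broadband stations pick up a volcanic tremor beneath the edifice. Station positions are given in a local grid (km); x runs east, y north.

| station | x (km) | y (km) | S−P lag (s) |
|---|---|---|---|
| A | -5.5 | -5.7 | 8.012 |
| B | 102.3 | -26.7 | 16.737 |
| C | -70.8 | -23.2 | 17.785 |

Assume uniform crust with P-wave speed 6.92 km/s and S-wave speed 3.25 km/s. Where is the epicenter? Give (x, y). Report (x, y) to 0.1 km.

Distance from S−P lag: d = Δt · v_P v_S / (v_P − v_S) = Δt · (6.92·3.25)/(6.92−3.25) ≈ 6.1281·Δt.
So d_A = 49.10, d_B = 102.57, d_C = 108.99 km.
Circle about each station: (x + 5.5)² + (y + 5.7)² = 49.10²; (x − 102.3)² + (y + 26.7)² = 102.57²; (x + 70.8)² + (y + 23.2)² = 108.99².
Subtracting pairs of circle equations eliminates x²+y² and gives linear equations (the radical axes):
215.6 x − 42.0 y = 3005.65
-130.6 x − 35.0 y = -3979.87
Solving the 2×2 system: x ≈ 20.9, y ≈ 35.7 km.

x ≈ 20.9 km, y ≈ 35.7 km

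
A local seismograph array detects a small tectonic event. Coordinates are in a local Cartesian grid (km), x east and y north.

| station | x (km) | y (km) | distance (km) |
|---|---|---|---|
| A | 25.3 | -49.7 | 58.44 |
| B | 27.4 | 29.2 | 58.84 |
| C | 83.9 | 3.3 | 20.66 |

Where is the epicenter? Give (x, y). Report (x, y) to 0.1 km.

(69.7, -11.7)

Circle about each station: (x − 25.3)² + (y + 49.7)² = 58.44²; (x − 27.4)² + (y − 29.2)² = 58.84²; (x − 83.9)² + (y − 3.3)² = 20.66².
Subtracting pairs of circle equations eliminates x²+y² and gives linear equations (the radical axes):
4.2 x + 157.8 y = -1553.69
117.2 x + 106.0 y = 6928.32
Solving the 2×2 system: x ≈ 69.7, y ≈ -11.7 km.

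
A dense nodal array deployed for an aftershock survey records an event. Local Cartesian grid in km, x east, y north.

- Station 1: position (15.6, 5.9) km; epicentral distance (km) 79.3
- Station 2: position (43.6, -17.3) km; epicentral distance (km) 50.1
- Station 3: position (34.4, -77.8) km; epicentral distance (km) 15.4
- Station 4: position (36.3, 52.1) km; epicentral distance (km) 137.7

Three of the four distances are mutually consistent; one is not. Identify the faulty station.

Station 4

Solve using three stations at a time. Using Station 1, Station 2, Station 3 (subtract circle equations pairwise → linear system) gives (x, y) ≈ (46.0, -67.4).
Distances from that point to each station vs reported:
  Station 1: calculated 79.3 vs reported 79.3 → residual 0.0 km
  Station 2: calculated 50.1 vs reported 50.1 → residual 0.0 km
  Station 3: calculated 15.6 vs reported 15.4 → residual 0.2 km
  Station 4: calculated 119.9 vs reported 137.7 → residual 17.8 km
Station 1, Station 2, Station 3 are mutually consistent (residuals ≈ 0); Station 4 is off by 17.8 km.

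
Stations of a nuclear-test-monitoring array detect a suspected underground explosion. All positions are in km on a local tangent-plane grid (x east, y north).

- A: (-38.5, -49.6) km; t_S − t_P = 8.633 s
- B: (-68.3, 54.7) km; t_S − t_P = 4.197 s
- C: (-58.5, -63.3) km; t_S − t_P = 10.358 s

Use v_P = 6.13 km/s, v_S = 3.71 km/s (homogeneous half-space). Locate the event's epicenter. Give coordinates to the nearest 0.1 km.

x ≈ -36.4 km, y ≈ 31.5 km

Distance from S−P lag: d = Δt · v_P v_S / (v_P − v_S) = Δt · (6.13·3.71)/(6.13−3.71) ≈ 9.3976·Δt.
So d_A = 81.13, d_B = 39.44, d_C = 97.34 km.
Circle about each station: (x + 38.5)² + (y + 49.6)² = 81.13²; (x + 68.3)² + (y − 54.7)² = 39.44²; (x + 58.5)² + (y + 63.3)² = 97.34².
Subtracting the A equation from the B and C equations removes the quadratic terms:
-59.6 x + 208.6 y = 8741.13
-40.0 x − 27.4 y = 593.73
Solving the 2×2 system: x ≈ -36.4, y ≈ 31.5 km.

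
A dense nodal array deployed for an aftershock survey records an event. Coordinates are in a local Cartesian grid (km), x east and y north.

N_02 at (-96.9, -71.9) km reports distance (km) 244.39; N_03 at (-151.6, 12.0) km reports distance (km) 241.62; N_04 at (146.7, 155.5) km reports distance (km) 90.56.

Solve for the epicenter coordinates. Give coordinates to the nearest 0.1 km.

Circle about each station: (x + 96.9)² + (y + 71.9)² = 244.39²; (x + 151.6)² + (y − 12.0)² = 241.62²; (x − 146.7)² + (y − 155.5)² = 90.56².
Subtracting the N_02 equation from the N_03 and N_04 equations removes the quadratic terms:
-109.4 x + 167.8 y = 9913.59
487.2 x + 454.8 y = 82667.28
Solving the 2×2 system: x ≈ 71.2, y ≈ 105.5 km.
Check against N_02 (with the unrounded x, y): √((x + 96.9)²+(y + 71.9)²) = 244.39 ≈ 244.39 km. ✓

(71.2, 105.5)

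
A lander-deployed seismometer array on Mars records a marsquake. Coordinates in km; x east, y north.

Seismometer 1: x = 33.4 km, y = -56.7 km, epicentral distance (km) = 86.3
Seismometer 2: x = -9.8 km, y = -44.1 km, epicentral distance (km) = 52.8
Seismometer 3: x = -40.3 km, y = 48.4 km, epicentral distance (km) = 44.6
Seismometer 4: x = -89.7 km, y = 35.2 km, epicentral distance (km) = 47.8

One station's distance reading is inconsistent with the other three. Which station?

Seismometer 4

Solve using three stations at a time. Using Seismometer 1, Seismometer 2, Seismometer 3 (subtract circle equations pairwise → linear system) gives (x, y) ≈ (-25.6, 6.3).
Distances from that point to each station vs reported:
  Seismometer 1: calculated 86.3 vs reported 86.3 → residual 0.0 km
  Seismometer 2: calculated 52.8 vs reported 52.8 → residual 0.0 km
  Seismometer 3: calculated 44.6 vs reported 44.6 → residual 0.0 km
  Seismometer 4: calculated 70.3 vs reported 47.8 → residual 22.5 km
Seismometer 1, Seismometer 2, Seismometer 3 are mutually consistent (residuals ≈ 0); Seismometer 4 is off by 22.5 km.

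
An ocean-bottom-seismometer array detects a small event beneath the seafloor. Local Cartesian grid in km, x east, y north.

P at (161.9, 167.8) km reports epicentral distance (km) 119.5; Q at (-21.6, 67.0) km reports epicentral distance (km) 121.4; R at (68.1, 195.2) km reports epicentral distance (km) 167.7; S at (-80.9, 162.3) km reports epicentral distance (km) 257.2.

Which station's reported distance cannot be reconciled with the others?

Solve using three stations at a time. Using P, R, S (subtract circle equations pairwise → linear system) gives (x, y) ≈ (150.0, 48.6).
Distances from that point to each station vs reported:
  P: calculated 119.8 vs reported 119.5 → residual 0.3 km
  Q: calculated 172.5 vs reported 121.4 → residual 51.1 km
  R: calculated 167.9 vs reported 167.7 → residual 0.2 km
  S: calculated 257.4 vs reported 257.2 → residual 0.2 km
P, R, S are mutually consistent (residuals ≈ 0); Q is off by 51.1 km.

Q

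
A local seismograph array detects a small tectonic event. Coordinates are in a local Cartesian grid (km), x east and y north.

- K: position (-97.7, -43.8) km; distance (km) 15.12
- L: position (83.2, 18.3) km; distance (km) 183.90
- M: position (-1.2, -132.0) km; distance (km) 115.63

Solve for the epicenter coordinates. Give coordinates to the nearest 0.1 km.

Circle about each station: (x + 97.7)² + (y + 43.8)² = 15.12²; (x − 83.2)² + (y − 18.3)² = 183.90²; (x + 1.2)² + (y + 132.0)² = 115.63².
Subtracting the K equation from the L and M equations removes the quadratic terms:
361.8 x + 124.2 y = -37797.20
193.0 x − 176.4 y = -7179.97
Solving the 2×2 system: x ≈ -86.1, y ≈ -53.5 km.

-86.1 km east, -53.5 km north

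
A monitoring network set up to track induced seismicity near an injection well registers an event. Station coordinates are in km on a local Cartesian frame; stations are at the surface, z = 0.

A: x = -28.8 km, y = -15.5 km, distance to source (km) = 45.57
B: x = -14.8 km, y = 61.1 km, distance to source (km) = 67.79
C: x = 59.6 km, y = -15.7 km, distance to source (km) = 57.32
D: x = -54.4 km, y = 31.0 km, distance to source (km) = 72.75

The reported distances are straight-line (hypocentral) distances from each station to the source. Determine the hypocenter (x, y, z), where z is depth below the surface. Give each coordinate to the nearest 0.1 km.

Each station gives a sphere (x−x_i)² + (y−y_i)² + z² = d_i² (stations at z=0).
Subtracting the A sphere from B and C: z² cancels, leaving linear equations in x and y:
28.0 x + 153.2 y = 363.70
176.8 x − 0.4 y = 1520.00
Solving: x ≈ 8.599, y ≈ 0.802 km (keep extra digits for the depth step; rounded: 8.6, 0.8).
Then from the A sphere: z² = 45.57² − (x + 28.8)² − (y + 15.5)² with x = 8.599, y = 0.802, so z ≈ 20.302 ≈ 20.3 km.
Check against D (with the unrounded solution): distance 72.75 ≈ 72.75 km. ✓

(8.6, 0.8, 20.3)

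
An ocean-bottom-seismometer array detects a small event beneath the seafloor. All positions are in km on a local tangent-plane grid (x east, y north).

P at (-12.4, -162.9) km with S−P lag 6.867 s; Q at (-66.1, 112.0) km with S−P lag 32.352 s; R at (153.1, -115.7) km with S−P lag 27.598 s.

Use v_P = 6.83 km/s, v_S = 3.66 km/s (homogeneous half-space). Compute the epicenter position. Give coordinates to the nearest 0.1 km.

Distance from S−P lag: d = Δt · v_P v_S / (v_P − v_S) = Δt · (6.83·3.66)/(6.83−3.66) ≈ 7.8857·Δt.
So d_P = 54.15, d_Q = 255.12, d_R = 217.63 km.
Circle about each station: (x + 12.4)² + (y + 162.9)² = 54.15²; (x + 66.1)² + (y − 112.0)² = 255.12²; (x − 153.1)² + (y + 115.7)² = 217.63².
Subtracting pairs of circle equations eliminates x²+y² and gives linear equations (the radical axes):
-107.4 x + 549.8 y = -71930.95
331.0 x + 94.4 y = -34294.66
Solving the 2×2 system: x ≈ -62.8, y ≈ -143.1 km.

(-62.8, -143.1)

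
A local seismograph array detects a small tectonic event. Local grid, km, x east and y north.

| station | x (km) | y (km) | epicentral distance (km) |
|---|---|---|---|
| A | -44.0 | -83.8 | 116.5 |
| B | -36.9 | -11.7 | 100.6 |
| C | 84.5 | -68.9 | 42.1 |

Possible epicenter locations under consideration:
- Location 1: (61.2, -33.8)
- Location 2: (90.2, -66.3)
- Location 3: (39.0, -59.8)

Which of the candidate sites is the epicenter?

For each candidate, compare |candidate − station| to the reported distance:
Location 1: residuals A 0.0, B 0.0, C 0.0 → max 0.0 km
Location 2: residuals A 18.8, B 37.7, C 35.8 → max 37.7 km
Location 3: residuals A 30.1, B 10.7, C 4.3 → max 30.1 km
Only Location 1 has all residuals ≈ 0.

Location 1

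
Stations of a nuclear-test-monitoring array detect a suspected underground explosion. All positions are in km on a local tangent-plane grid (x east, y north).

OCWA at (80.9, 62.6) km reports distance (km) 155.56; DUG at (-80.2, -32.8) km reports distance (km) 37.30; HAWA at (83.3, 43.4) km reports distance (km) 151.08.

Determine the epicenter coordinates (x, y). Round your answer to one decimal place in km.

Circle about each station: (x − 80.9)² + (y − 62.6)² = 155.56²; (x + 80.2)² + (y + 32.8)² = 37.30²; (x − 83.3)² + (y − 43.4)² = 151.08².
Subtracting pairs of circle equations eliminates x²+y² and gives linear equations (the radical axes):
-322.2 x − 190.8 y = 19851.93
4.8 x − 38.4 y = -267.37
Solving the 2×2 system: x ≈ -61.2, y ≈ -0.7 km.
Check against OCWA (with the unrounded x, y): √((x − 80.9)²+(y − 62.6)²) = 155.56 ≈ 155.56 km. ✓

-61.2 km east, -0.7 km north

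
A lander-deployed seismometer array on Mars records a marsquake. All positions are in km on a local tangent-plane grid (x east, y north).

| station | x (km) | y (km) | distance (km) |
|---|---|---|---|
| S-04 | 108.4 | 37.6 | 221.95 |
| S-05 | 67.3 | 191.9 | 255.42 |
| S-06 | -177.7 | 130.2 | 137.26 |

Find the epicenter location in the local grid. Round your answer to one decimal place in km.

Circle about each station: (x − 108.4)² + (y − 37.6)² = 221.95²; (x − 67.3)² + (y − 191.9)² = 255.42²; (x + 177.7)² + (y − 130.2)² = 137.26².
Subtracting the S-04 equation from the S-05 and S-06 equations removes the quadratic terms:
-82.2 x + 308.6 y = 12213.01
-572.2 x + 185.2 y = 65786.50
Solving the 2×2 system: x ≈ -111.8, y ≈ 9.8 km.

x ≈ -111.8 km, y ≈ 9.8 km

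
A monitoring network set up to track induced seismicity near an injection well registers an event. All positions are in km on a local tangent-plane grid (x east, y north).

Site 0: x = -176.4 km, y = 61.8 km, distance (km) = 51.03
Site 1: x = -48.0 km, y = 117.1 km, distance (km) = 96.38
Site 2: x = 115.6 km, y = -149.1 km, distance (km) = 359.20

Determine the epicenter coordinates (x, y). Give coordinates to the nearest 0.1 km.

x ≈ -142.9 km, y ≈ 100.3 km

Circle about each station: (x + 176.4)² + (y − 61.8)² = 51.03²; (x + 48.0)² + (y − 117.1)² = 96.38²; (x − 115.6)² + (y + 149.1)² = 359.20².
Subtracting pairs of circle equations eliminates x²+y² and gives linear equations (the radical axes):
256.8 x + 110.6 y = -25604.83
584.0 x − 421.8 y = -125762.61
Solving the 2×2 system: x ≈ -142.9, y ≈ 100.3 km.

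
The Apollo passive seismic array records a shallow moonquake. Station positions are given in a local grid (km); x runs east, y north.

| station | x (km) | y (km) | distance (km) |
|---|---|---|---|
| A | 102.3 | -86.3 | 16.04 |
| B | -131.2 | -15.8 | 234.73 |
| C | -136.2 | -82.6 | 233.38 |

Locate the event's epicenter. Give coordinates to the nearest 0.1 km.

Circle about each station: (x − 102.3)² + (y + 86.3)² = 16.04²; (x + 131.2)² + (y + 15.8)² = 234.73²; (x + 136.2)² + (y + 82.6)² = 233.38².
Subtracting pairs of circle equations eliminates x²+y² and gives linear equations (the radical axes):
-467.0 x + 141.0 y = -55290.79
-477.0 x + 7.4 y = -46748.72
Solving the 2×2 system: x ≈ 96.9, y ≈ -71.2 km.

96.9 km east, -71.2 km north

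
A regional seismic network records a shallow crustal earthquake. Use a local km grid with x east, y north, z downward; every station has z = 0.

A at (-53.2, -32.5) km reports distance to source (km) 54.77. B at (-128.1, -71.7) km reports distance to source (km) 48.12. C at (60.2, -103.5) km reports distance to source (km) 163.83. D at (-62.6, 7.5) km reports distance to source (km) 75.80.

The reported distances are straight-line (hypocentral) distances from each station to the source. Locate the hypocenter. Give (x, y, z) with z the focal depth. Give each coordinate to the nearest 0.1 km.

(-93.6, -55.2, 29.2)

Each station gives a sphere (x−x_i)² + (y−y_i)² + z² = d_i² (stations at z=0).
Subtracting the A sphere from B and C: z² cancels, leaving linear equations in x and y:
-149.8 x − 78.4 y = 18348.23
226.8 x − 142.0 y = -13390.72
Solving: x ≈ -93.599, y ≈ -55.193 km (keep extra digits for the depth step; rounded: -93.6, -55.2).
Then from the A sphere: z² = 54.77² − (x + 53.2)² − (y + 32.5)² with x = -93.599, y = -55.193, so z ≈ 29.201 ≈ 29.2 km.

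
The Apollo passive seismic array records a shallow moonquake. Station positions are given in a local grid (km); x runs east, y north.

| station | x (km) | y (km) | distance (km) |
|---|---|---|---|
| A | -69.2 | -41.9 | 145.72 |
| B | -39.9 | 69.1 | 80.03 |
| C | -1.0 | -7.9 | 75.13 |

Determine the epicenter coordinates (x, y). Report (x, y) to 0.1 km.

Circle about each station: (x + 69.2)² + (y + 41.9)² = 145.72²; (x + 39.9)² + (y − 69.1)² = 80.03²; (x + 1.0)² + (y + 7.9)² = 75.13².
Subtracting pairs of circle equations eliminates x²+y² and gives linear equations (the radical axes):
58.6 x + 222.0 y = 14652.09
136.4 x + 68.0 y = 9108.96
Solving the 2×2 system: x ≈ 39.0, y ≈ 55.7 km.
Check against A (with the unrounded x, y): √((x + 69.2)²+(y + 41.9)²) = 145.73 ≈ 145.72 km. ✓

(39.0, 55.7)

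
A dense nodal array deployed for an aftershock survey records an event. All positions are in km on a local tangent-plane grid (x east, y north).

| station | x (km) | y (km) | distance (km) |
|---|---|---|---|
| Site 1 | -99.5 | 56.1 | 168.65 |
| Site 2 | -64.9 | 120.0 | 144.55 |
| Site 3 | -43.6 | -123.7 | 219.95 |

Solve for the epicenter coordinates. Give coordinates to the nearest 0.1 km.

Circle about each station: (x + 99.5)² + (y − 56.1)² = 168.65²; (x + 64.9)² + (y − 120.0)² = 144.55²; (x + 43.6)² + (y + 123.7)² = 219.95².
Subtracting the Site 1 equation from the Site 2 and Site 3 equations removes the quadratic terms:
69.2 x + 127.8 y = 13112.67
111.8 x − 359.6 y = -15779.99
Solving the 2×2 system: x ≈ 68.9, y ≈ 65.3 km.

x ≈ 68.9 km, y ≈ 65.3 km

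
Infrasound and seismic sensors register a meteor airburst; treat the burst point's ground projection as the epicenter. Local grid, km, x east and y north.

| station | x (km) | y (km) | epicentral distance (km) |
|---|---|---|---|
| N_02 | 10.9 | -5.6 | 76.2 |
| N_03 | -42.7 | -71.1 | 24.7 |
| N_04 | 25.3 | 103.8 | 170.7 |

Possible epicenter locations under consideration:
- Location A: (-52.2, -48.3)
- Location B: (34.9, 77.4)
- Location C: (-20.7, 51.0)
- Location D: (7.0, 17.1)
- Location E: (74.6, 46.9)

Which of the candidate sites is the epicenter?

For each candidate, compare |candidate − station| to the reported distance:
Location A: residuals N_02 0.0, N_03 0.0, N_04 0.0 → max 0.0 km
Location B: residuals N_02 10.2, N_03 142.9, N_04 142.6 → max 142.9 km
Location C: residuals N_02 11.4, N_03 99.4, N_04 100.7 → max 100.7 km
Location D: residuals N_02 53.2, N_03 76.5, N_04 82.1 → max 82.1 km
Location E: residuals N_02 6.3, N_03 141.7, N_04 95.4 → max 141.7 km
Only Location A has all residuals ≈ 0.

Location A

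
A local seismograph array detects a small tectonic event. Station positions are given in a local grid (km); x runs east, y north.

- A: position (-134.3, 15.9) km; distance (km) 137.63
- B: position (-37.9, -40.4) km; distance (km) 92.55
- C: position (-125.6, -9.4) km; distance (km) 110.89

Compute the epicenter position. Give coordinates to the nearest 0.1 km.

-92.4 km east, -115.2 km north

Circle about each station: (x + 134.3)² + (y − 15.9)² = 137.63²; (x + 37.9)² + (y + 40.4)² = 92.55²; (x + 125.6)² + (y + 9.4)² = 110.89².
Subtracting the A equation from the B and C equations removes the quadratic terms:
192.8 x − 112.6 y = -4844.22
17.4 x − 50.6 y = 4219.84
Solving the 2×2 system: x ≈ -92.4, y ≈ -115.2 km.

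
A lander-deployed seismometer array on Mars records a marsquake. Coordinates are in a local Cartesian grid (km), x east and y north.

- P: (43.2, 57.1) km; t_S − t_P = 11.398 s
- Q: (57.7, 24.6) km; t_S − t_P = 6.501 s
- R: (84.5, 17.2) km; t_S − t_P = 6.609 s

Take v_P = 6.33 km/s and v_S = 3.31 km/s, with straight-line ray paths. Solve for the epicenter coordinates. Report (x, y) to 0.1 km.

Distance from S−P lag: d = Δt · v_P v_S / (v_P − v_S) = Δt · (6.33·3.31)/(6.33−3.31) ≈ 6.9378·Δt.
So d_P = 79.08, d_Q = 45.10, d_R = 45.85 km.
Circle about each station: (x − 43.2)² + (y − 57.1)² = 79.08²; (x − 57.7)² + (y − 24.6)² = 45.10²; (x − 84.5)² + (y − 17.2)² = 45.85².
Subtracting the P equation from the Q and R equations removes the quadratic terms:
29.0 x − 65.0 y = 3027.44
82.6 x − 79.8 y = 6460.86
Solving the 2×2 system: x ≈ 58.4, y ≈ -20.5 km.
Check against P (with the unrounded x, y): √((x − 43.2)²+(y − 57.1)²) = 79.10 ≈ 79.08 km. ✓

58.4 km east, -20.5 km north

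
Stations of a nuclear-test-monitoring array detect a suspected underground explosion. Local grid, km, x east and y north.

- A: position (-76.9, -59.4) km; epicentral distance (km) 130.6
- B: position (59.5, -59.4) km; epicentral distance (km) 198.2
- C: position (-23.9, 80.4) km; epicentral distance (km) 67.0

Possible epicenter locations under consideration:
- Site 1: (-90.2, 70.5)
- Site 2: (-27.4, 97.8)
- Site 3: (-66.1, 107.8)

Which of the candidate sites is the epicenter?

For each candidate, compare |candidate − station| to the reported distance:
Site 1: residuals A 0.0, B 0.0, C 0.0 → max 0.0 km
Site 2: residuals A 34.2, B 18.6, C 49.3 → max 49.3 km
Site 3: residuals A 36.9, B 10.9, C 16.7 → max 36.9 km
Only Site 1 has all residuals ≈ 0.

Site 1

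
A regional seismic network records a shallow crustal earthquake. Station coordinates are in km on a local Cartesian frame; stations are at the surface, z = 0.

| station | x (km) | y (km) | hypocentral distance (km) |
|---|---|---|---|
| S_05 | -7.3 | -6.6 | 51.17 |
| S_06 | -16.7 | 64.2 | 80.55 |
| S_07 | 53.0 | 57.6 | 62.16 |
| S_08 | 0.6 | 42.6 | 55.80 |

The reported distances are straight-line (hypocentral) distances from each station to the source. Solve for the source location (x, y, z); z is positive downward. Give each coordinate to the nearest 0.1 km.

(31.9, 7.3, 29.8)

Each station gives a sphere (x−x_i)² + (y−y_i)² + z² = d_i² (stations at z=0).
Subtracting the S_05 sphere from S_06 and S_07: z² cancels, leaving linear equations in x and y:
-18.8 x + 141.6 y = 433.75
120.6 x + 128.4 y = 4784.41
Solving: x ≈ 31.901, y ≈ 7.299 km (keep extra digits for the depth step; rounded: 31.9, 7.3).
Then from the S_05 sphere: z² = 51.17² − (x + 7.3)² − (y + 6.6)² with x = 31.901, y = 7.299, so z ≈ 29.807 ≈ 29.8 km.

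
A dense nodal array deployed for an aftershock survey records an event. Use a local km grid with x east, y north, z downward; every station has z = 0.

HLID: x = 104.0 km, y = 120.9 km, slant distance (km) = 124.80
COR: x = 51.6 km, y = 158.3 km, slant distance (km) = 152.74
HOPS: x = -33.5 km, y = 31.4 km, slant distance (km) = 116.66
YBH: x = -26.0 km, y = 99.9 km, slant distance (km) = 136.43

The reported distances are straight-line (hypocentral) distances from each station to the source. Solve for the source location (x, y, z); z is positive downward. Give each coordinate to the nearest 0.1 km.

x ≈ 65.5 km, y ≈ 18.7 km, depth ≈ 60.4 km

Each station gives a sphere (x−x_i)² + (y−y_i)² + z² = d_i² (stations at z=0).
Subtracting the HLID sphere from COR and HOPS: z² cancels, leaving linear equations in x and y:
-104.8 x + 74.8 y = -5465.83
-275.0 x − 179.0 y = -21359.12
Solving: x ≈ 65.500, y ≈ 18.697 km (keep extra digits for the depth step; rounded: 65.5, 18.7).
Then from the HLID sphere: z² = 124.80² − (x − 104.0)² − (y − 120.9)² with x = 65.500, y = 18.697, so z ≈ 60.393 ≈ 60.4 km.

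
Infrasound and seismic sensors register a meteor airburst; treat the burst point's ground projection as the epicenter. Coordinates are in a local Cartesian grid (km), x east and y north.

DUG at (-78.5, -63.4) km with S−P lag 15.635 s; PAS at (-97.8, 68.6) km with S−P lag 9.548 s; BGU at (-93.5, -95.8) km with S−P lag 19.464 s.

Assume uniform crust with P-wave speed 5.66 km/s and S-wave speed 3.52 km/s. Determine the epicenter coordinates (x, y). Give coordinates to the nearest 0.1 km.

Distance from S−P lag: d = Δt · v_P v_S / (v_P − v_S) = Δt · (5.66·3.52)/(5.66−3.52) ≈ 9.3099·Δt.
So d_DUG = 145.56, d_PAS = 88.89, d_BGU = 181.21 km.
Circle about each station: (x + 78.5)² + (y + 63.4)² = 145.56²; (x + 97.8)² + (y − 68.6)² = 88.89²; (x + 93.5)² + (y + 95.8)² = 181.21².
Subtracting the DUG equation from the PAS and BGU equations removes the quadratic terms:
-38.6 x + 264.0 y = 17375.27
-30.0 x − 64.8 y = -3911.27
Solving the 2×2 system: x ≈ -9.0, y ≈ 64.5 km.

-9.0 km east, 64.5 km north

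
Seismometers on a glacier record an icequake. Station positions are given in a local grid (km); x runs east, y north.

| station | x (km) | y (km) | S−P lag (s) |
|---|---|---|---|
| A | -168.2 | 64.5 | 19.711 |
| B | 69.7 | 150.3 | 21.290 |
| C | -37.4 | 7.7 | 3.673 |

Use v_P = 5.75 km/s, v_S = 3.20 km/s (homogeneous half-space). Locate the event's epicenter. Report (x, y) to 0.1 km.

-29.5 km east, 33.0 km north

Distance from S−P lag: d = Δt · v_P v_S / (v_P − v_S) = Δt · (5.75·3.20)/(5.75−3.20) ≈ 7.2157·Δt.
So d_A = 142.23, d_B = 153.62, d_C = 26.50 km.
Circle about each station: (x + 168.2)² + (y − 64.5)² = 142.23²; (x − 69.7)² + (y − 150.3)² = 153.62²; (x + 37.4)² + (y − 7.7)² = 26.50².
Subtracting the A equation from the B and C equations removes the quadratic terms:
475.8 x + 171.6 y = -8373.04
261.6 x − 113.6 y = -11466.32
Solving the 2×2 system: x ≈ -29.5, y ≈ 33.0 km.
Check against A (with the unrounded x, y): √((x + 168.2)²+(y − 64.5)²) = 142.23 ≈ 142.23 km. ✓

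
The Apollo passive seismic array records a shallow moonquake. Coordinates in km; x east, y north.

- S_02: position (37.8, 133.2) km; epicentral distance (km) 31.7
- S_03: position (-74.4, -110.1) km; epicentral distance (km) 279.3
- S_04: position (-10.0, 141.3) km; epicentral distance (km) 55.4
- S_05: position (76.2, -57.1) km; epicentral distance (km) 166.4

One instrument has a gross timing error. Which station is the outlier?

S_03

Solve using three stations at a time. Using S_02, S_04, S_05 (subtract circle equations pairwise → linear system) gives (x, y) ≈ (29.6, 102.6).
Distances from that point to each station vs reported:
  S_02: calculated 31.6 vs reported 31.7 → residual 0.1 km
  S_03: calculated 236.8 vs reported 279.3 → residual 42.5 km
  S_04: calculated 55.4 vs reported 55.4 → residual 0.0 km
  S_05: calculated 166.4 vs reported 166.4 → residual 0.0 km
S_02, S_04, S_05 are mutually consistent (residuals ≈ 0); S_03 is off by 42.5 km.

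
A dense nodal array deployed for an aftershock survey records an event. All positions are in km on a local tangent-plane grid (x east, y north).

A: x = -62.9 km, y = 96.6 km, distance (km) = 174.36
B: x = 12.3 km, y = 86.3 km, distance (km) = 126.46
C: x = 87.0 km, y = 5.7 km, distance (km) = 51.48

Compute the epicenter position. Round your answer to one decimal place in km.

53.4 km east, -33.3 km north

Circle about each station: (x + 62.9)² + (y − 96.6)² = 174.36²; (x − 12.3)² + (y − 86.3)² = 126.46²; (x − 87.0)² + (y − 5.7)² = 51.48².
Subtracting the A equation from the B and C equations removes the quadratic terms:
150.4 x − 20.6 y = 8720.29
299.8 x − 181.8 y = 22064.74
Solving the 2×2 system: x ≈ 53.4, y ≈ -33.3 km.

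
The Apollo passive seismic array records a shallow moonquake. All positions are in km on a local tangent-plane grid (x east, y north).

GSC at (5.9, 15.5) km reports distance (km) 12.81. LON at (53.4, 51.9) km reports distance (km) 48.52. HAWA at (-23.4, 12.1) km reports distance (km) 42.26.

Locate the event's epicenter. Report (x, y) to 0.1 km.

Circle about each station: (x − 5.9)² + (y − 15.5)² = 12.81²; (x − 53.4)² + (y − 51.9)² = 48.52²; (x + 23.4)² + (y − 12.1)² = 42.26².
Subtracting the GSC equation from the LON and HAWA equations removes the quadratic terms:
95.0 x + 72.8 y = 3080.02
-58.6 x − 6.8 y = -1202.90
Solving the 2×2 system: x ≈ 18.4, y ≈ 18.3 km.
Check against GSC (with the unrounded x, y): √((x − 5.9)²+(y − 15.5)²) = 12.81 ≈ 12.81 km. ✓

(18.4, 18.3)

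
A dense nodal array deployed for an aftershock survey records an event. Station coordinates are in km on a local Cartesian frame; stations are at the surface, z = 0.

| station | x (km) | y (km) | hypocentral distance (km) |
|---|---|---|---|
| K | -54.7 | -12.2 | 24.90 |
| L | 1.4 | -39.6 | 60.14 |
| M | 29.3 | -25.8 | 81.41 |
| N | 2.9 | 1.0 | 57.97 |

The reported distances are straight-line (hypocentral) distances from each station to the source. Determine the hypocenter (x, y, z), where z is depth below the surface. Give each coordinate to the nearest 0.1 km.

(-47.7, -14.3, 23.8)

Each station gives a sphere (x−x_i)² + (y−y_i)² + z² = d_i² (stations at z=0).
Subtracting the K sphere from L and M: z² cancels, leaving linear equations in x and y:
112.2 x − 54.8 y = -4567.62
168.0 x − 27.2 y = -7624.38
Solving: x ≈ -47.701, y ≈ -14.314 km (keep extra digits for the depth step; rounded: -47.7, -14.3).
Then from the K sphere: z² = 24.90² − (x + 54.7)² − (y + 12.2)² with x = -47.701, y = -14.314, so z ≈ 23.802 ≈ 23.8 km.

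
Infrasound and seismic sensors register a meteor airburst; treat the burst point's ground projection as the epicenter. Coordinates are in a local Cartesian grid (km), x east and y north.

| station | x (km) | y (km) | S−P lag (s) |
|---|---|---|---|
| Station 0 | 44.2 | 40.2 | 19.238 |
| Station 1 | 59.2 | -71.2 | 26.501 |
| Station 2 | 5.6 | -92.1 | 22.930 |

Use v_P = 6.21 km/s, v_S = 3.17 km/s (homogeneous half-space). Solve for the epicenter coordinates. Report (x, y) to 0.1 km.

Distance from S−P lag: d = Δt · v_P v_S / (v_P − v_S) = Δt · (6.21·3.17)/(6.21−3.17) ≈ 6.4756·Δt.
So d_Station 0 = 124.58, d_Station 1 = 171.61, d_Station 2 = 148.48 km.
Circle about each station: (x − 44.2)² + (y − 40.2)² = 124.58²; (x − 59.2)² + (y + 71.2)² = 171.61²; (x − 5.6)² + (y + 92.1)² = 148.48².
Subtracting pairs of circle equations eliminates x²+y² and gives linear equations (the radical axes):
30.0 x − 222.8 y = -8925.42
-77.2 x − 264.6 y = -1582.04
Solving the 2×2 system: x ≈ -79.9, y ≈ 29.3 km.
Check against Station 0 (with the unrounded x, y): √((x − 44.2)²+(y − 40.2)²) = 124.60 ≈ 124.58 km. ✓

(-79.9, 29.3)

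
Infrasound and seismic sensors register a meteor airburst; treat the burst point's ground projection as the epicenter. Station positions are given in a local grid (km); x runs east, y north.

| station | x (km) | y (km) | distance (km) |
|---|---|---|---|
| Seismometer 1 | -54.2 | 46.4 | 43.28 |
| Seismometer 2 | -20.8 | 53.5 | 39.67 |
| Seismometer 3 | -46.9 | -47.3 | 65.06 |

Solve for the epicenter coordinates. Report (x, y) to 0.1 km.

x ≈ -25.4 km, y ≈ 14.1 km

Circle about each station: (x + 54.2)² + (y − 46.4)² = 43.28²; (x + 20.8)² + (y − 53.5)² = 39.67²; (x + 46.9)² + (y + 47.3)² = 65.06².
Subtracting pairs of circle equations eliminates x²+y² and gives linear equations (the radical axes):
66.8 x + 14.2 y = -1496.26
14.6 x − 187.4 y = -3013.35
Solving the 2×2 system: x ≈ -25.4, y ≈ 14.1 km.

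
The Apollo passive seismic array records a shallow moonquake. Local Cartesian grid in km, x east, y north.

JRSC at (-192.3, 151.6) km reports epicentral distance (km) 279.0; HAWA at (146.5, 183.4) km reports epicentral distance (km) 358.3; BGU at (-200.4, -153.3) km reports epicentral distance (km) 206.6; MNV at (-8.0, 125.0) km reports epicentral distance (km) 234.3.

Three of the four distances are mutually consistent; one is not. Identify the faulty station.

BGU

Solve using three stations at a time. Using JRSC, HAWA, MNV (subtract circle equations pairwise → linear system) gives (x, y) ≈ (-72.3, -100.3).
Distances from that point to each station vs reported:
  JRSC: calculated 279.0 vs reported 279.0 → residual 0.0 km
  HAWA: calculated 358.3 vs reported 358.3 → residual 0.0 km
  BGU: calculated 138.6 vs reported 206.6 → residual 68.0 km
  MNV: calculated 234.3 vs reported 234.3 → residual 0.0 km
JRSC, HAWA, MNV are mutually consistent (residuals ≈ 0); BGU is off by 68.0 km.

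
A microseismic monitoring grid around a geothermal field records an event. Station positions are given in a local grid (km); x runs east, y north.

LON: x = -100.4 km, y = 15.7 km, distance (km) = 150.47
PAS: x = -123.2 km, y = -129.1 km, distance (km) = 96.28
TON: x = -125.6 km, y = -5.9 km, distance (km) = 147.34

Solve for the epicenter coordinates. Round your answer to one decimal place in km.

Circle about each station: (x + 100.4)² + (y − 15.7)² = 150.47²; (x + 123.2)² + (y + 129.1)² = 96.28²; (x + 125.6)² + (y + 5.9)² = 147.34².
Subtracting pairs of circle equations eliminates x²+y² and gives linear equations (the radical axes):
-45.6 x − 289.6 y = 34889.78
-50.4 x − 43.2 y = 6415.67
Solving the 2×2 system: x ≈ -27.8, y ≈ -116.1 km.
Check against LON (with the unrounded x, y): √((x + 100.4)²+(y − 15.7)²) = 150.48 ≈ 150.47 km. ✓

-27.8 km east, -116.1 km north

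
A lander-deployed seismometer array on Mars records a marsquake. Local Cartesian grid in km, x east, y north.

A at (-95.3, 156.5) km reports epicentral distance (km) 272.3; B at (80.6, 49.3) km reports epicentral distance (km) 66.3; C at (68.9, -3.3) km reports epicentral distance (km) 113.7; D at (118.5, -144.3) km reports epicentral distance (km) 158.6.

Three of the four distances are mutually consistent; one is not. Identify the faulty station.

C

Solve using three stations at a time. Using A, B, D (subtract circle equations pairwise → linear system) gives (x, y) ≈ (136.3, 13.3).
Distances from that point to each station vs reported:
  A: calculated 272.3 vs reported 272.3 → residual 0.0 km
  B: calculated 66.3 vs reported 66.3 → residual 0.0 km
  C: calculated 69.4 vs reported 113.7 → residual 44.3 km
  D: calculated 158.6 vs reported 158.6 → residual 0.0 km
A, B, D are mutually consistent (residuals ≈ 0); C is off by 44.3 km.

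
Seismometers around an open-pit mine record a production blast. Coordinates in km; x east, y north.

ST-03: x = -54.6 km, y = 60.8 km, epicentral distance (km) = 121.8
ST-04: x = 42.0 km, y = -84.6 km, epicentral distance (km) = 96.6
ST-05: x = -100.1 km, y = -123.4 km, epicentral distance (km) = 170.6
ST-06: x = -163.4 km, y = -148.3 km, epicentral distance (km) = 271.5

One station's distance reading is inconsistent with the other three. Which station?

ST-05

Solve using three stations at a time. Using ST-03, ST-04, ST-06 (subtract circle equations pairwise → linear system) gives (x, y) ≈ (56.5, 10.9).
Distances from that point to each station vs reported:
  ST-03: calculated 121.8 vs reported 121.8 → residual 0.0 km
  ST-04: calculated 96.6 vs reported 96.6 → residual 0.0 km
  ST-05: calculated 206.3 vs reported 170.6 → residual 35.7 km
  ST-06: calculated 271.5 vs reported 271.5 → residual 0.0 km
ST-03, ST-04, ST-06 are mutually consistent (residuals ≈ 0); ST-05 is off by 35.7 km.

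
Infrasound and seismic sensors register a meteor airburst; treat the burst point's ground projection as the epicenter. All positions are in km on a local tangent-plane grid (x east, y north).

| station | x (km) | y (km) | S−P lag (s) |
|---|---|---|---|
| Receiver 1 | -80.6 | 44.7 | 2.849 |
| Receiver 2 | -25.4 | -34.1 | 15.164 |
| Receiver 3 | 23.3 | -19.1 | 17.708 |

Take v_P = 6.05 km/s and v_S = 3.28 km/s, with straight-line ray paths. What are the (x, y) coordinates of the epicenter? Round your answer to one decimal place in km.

Distance from S−P lag: d = Δt · v_P v_S / (v_P − v_S) = Δt · (6.05·3.28)/(6.05−3.28) ≈ 7.1639·Δt.
So d_Receiver 1 = 20.41, d_Receiver 2 = 108.63, d_Receiver 3 = 126.86 km.
Circle about each station: (x + 80.6)² + (y − 44.7)² = 20.41²; (x + 25.4)² + (y + 34.1)² = 108.63²; (x − 23.3)² + (y + 19.1)² = 126.86².
Subtracting the Receiver 1 equation from the Receiver 2 and Receiver 3 equations removes the quadratic terms:
110.4 x − 157.6 y = -18070.39
207.8 x − 127.6 y = -23263.64
Solving the 2×2 system: x ≈ -72.9, y ≈ 63.6 km.

x ≈ -72.9 km, y ≈ 63.6 km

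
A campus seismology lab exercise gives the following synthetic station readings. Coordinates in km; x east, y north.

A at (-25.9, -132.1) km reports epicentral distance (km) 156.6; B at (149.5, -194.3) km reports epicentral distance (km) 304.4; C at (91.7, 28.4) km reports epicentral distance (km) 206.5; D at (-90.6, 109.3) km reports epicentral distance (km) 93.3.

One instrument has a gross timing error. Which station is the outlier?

Solve using three stations at a time. Using A, B, D (subtract circle equations pairwise → linear system) gives (x, y) ≈ (-67.9, 18.8).
Distances from that point to each station vs reported:
  A: calculated 156.6 vs reported 156.6 → residual 0.0 km
  B: calculated 304.4 vs reported 304.4 → residual 0.0 km
  C: calculated 159.9 vs reported 206.5 → residual 46.6 km
  D: calculated 93.3 vs reported 93.3 → residual 0.0 km
A, B, D are mutually consistent (residuals ≈ 0); C is off by 46.6 km.

C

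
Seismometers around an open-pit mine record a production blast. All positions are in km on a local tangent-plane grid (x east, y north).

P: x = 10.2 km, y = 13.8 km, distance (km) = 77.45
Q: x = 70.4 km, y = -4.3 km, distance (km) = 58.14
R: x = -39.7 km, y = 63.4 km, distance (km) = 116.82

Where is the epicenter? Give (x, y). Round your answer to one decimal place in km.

x ≈ 76.7 km, y ≈ 53.5 km

Circle about each station: (x − 10.2)² + (y − 13.8)² = 77.45²; (x − 70.4)² + (y + 4.3)² = 58.14²; (x + 39.7)² + (y − 63.4)² = 116.82².
Subtracting the P equation from the Q and R equations removes the quadratic terms:
120.4 x − 36.2 y = 7298.41
-99.8 x + 99.2 y = -2347.24
Solving the 2×2 system: x ≈ 76.7, y ≈ 53.5 km.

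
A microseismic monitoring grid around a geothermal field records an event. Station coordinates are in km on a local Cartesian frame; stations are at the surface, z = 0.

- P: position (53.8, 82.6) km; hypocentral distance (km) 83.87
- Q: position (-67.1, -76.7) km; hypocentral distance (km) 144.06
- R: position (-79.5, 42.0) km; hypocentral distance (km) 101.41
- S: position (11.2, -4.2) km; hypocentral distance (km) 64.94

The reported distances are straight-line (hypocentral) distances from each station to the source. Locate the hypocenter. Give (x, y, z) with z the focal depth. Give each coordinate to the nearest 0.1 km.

Each station gives a sphere (x−x_i)² + (y−y_i)² + z² = d_i² (stations at z=0).
Subtracting the P sphere from Q and R: z² cancels, leaving linear equations in x and y:
-241.8 x − 318.6 y = -13051.01
-266.6 x − 81.2 y = -4882.76
Solving: x ≈ 7.594, y ≈ 35.200 km (keep extra digits for the depth step; rounded: 7.6, 35.2).
Then from the P sphere: z² = 83.87² − (x − 53.8)² − (y − 82.6)² with x = 7.594, y = 35.200, so z ≈ 51.502 ≈ 51.5 km.
Check against S (with the unrounded solution): distance 64.94 ≈ 64.94 km. ✓

x ≈ 7.6 km, y ≈ 35.2 km, depth ≈ 51.5 km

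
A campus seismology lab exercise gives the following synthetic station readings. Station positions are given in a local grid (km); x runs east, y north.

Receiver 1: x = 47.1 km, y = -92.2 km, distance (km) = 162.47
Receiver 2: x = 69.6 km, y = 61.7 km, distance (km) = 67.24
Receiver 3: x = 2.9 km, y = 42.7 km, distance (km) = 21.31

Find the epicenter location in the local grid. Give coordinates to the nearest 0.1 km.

x ≈ 2.4 km, y ≈ 64.0 km

Circle about each station: (x − 47.1)² + (y + 92.2)² = 162.47²; (x − 69.6)² + (y − 61.7)² = 67.24²; (x − 2.9)² + (y − 42.7)² = 21.31².
Subtracting the Receiver 1 equation from the Receiver 2 and Receiver 3 equations removes the quadratic terms:
45.0 x + 307.8 y = 19807.08
-88.4 x + 269.8 y = 17054.83
Solving the 2×2 system: x ≈ 2.4, y ≈ 64.0 km.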